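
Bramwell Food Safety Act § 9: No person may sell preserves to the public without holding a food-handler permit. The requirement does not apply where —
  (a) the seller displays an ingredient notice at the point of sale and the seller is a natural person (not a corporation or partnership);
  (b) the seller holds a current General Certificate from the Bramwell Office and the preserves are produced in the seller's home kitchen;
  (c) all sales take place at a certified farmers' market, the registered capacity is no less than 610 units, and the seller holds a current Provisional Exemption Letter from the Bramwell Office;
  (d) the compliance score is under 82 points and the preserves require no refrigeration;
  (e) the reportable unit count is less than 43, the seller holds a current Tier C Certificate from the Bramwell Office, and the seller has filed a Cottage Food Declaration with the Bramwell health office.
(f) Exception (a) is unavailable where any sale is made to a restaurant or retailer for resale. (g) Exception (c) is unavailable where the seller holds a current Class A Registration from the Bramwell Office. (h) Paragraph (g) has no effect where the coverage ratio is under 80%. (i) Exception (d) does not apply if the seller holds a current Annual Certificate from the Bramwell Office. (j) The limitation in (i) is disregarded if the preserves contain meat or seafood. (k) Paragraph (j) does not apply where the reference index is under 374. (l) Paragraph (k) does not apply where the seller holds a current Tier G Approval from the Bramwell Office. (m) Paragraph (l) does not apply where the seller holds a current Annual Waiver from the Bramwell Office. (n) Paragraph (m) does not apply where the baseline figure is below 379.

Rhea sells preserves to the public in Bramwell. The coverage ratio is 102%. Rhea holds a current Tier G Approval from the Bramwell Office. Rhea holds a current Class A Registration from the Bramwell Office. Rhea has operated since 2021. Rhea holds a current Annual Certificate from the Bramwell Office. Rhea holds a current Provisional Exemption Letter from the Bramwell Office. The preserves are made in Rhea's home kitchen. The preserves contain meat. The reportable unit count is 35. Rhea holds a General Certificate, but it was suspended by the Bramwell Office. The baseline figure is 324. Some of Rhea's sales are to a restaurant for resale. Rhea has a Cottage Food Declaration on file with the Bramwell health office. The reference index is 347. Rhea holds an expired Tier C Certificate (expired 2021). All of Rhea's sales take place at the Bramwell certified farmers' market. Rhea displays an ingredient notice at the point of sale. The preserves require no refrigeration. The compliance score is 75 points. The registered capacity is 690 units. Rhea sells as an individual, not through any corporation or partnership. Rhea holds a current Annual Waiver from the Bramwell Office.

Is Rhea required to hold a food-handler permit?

No — exception (d) applies; Rhea is not required to hold a food-handler permit.

Exception (a)'s conditions are all satisfied: an ingredient notice is displayed; the seller is a natural person. However, paragraph (f) must be considered: (f) operates against (a): some sales are to a restaurant for resale. (a) is therefore removed.
Exception (b) requires that the seller holds a current General Certificate from the Bramwell Office; but there is no General Certificate in force, so (b) is unavailable.
Exception (c): all sales are at a certified farmers' market; the registered capacity is 690 units, meeting the 610 units threshold; a current Provisional Exemption Letter is held — every condition holds. But: (g) operates against (c): a current Class A Registration is held. (h) is not engaged (the coverage ratio is 102%, not under 80%), so (g) stands. Exception (c) does not apply.
All of (d)'s requirements are met (the compliance score is 75 points, under the 82 points limit; the preserves are shelf-stable). As to paragraphs (i)–(n): (i) applies (a current Annual Certificate is held), but is displaced by (j): (j) operates — the preserves contain meat. (k) would limit (j) — the reference index is 347, under the 374 limit — but (l) sets (k) aside: (l) operates against (k): a current Tier G Approval is held. (m) applies (a current Annual Waiver is held), but is overridden by (n): (n) is engaged — the baseline figure is 324, below the 379 limit. So (d) applies.
Exception (e) does not apply: no current Tier C Certificate is held.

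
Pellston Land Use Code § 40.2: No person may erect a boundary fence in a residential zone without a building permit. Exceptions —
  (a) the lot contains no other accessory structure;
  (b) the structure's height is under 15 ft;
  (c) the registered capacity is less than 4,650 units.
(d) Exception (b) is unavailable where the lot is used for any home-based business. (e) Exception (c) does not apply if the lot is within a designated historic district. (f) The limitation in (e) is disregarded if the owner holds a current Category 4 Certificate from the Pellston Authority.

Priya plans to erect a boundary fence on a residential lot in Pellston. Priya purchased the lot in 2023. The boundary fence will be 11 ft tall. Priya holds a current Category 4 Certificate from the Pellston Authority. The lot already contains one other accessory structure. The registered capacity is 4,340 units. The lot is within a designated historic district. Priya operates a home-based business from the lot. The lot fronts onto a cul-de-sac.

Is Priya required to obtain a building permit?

No — exception (c) applies; Priya does not need a building permit.

Exception (a) fails — the lot already has another accessory structure.
Exception (b)'s conditions are all satisfied: the structure's height is 11 ft, under the 15 ft limit. But applying paragraph (d): (d) operates against (b): a home-based business operates on the lot. (b) is therefore removed.
Exception (c) is satisfied on its face — the registered capacity is 4,340 units, less than the 4,650 units limit. Under paragraphs (e)–(f): (e) applies (the lot is in a historic district), but yields to (f): (f) is triggered — a current Category 4 Certificate is held. (c) remains available.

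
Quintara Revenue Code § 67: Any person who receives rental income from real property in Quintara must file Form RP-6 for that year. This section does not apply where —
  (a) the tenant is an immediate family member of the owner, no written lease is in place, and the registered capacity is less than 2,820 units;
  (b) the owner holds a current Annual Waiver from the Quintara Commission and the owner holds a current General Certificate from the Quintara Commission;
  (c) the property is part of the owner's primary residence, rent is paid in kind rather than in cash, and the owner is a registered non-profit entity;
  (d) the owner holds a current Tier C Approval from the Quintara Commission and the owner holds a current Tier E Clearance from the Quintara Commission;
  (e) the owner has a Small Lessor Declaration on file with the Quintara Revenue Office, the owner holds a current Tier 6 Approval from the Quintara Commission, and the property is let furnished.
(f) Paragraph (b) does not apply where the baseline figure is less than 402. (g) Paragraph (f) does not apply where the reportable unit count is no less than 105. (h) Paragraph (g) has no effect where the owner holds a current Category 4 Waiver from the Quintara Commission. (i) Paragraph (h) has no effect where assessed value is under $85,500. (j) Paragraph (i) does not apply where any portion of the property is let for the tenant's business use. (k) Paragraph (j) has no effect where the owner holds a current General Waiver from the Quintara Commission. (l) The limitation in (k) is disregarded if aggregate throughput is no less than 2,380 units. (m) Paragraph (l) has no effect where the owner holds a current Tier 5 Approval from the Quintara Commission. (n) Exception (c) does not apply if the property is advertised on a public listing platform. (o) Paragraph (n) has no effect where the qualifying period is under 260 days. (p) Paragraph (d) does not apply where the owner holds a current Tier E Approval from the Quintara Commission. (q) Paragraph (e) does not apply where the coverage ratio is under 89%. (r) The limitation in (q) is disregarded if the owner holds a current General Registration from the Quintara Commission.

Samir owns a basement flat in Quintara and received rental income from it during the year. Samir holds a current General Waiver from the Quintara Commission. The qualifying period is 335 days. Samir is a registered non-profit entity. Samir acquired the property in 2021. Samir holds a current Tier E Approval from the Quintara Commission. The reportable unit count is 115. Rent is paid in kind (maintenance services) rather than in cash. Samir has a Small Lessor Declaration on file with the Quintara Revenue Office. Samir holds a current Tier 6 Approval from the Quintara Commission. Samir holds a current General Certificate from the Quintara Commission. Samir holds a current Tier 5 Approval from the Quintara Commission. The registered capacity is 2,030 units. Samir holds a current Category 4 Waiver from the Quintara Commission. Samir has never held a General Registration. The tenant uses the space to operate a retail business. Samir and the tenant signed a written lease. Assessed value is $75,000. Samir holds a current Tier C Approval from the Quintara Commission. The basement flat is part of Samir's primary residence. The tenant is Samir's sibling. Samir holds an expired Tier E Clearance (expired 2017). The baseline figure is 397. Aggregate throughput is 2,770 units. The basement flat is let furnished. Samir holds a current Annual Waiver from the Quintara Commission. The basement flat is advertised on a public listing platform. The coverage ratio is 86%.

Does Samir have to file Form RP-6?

Exception (a) fails — a written lease is in place.
Exception (b)'s conditions are all satisfied: a current Annual Waiver is held; a current General Certificate is held. As to paragraphs (f)–(m): (f) is triggered (the baseline figure is 397, less than the 402 limit), but is overridden by (g): (g) operates against (f): the reportable unit count is 115, meeting the 105 threshold. (h) would limit (g) — a current Category 4 Waiver is held — but (i) sets (h) aside: (i) operates against (h): assessed value is $75,000, under the $85,500 limit. (j) applies (the space is let for business use), but yields to (k): (k) operates against (j): a current General Waiver is held. (l) applies (aggregate throughput is 2,770 units, meeting the 2,380 units threshold), but is displaced by (m): (m) operates against (l): a current Tier 5 Approval is held. (b) remains available.
Exception (c): the basement flat is part of the primary residence; rent is paid in kind; Samir is a registered non-profit — every condition holds. But applying paragraphs (n)–(o): (n) operates against (c): the property is publicly advertised. (o) is not triggered (the qualifying period is 335 days, not under 260 days), so (n) stands. Exception (c) does not apply.
Exception (d) requires that the owner holds a current Tier E Clearance from the Quintara Commission; but no current Tier E Clearance is held, so (d) is unavailable.
Exception (e)'s conditions are all satisfied: a Small Lessor Declaration is on file; a current Tier 6 Approval is held; the property is let furnished. Turning to paragraphs (q)–(r): (q) is engaged — the coverage ratio is 86%, under the 89% limit. (r), which would lift (q), is not triggered — the General Registration is not current. So (e) is unavailable.

No — exception (b) applies; Samir is not required to file Form RP-6.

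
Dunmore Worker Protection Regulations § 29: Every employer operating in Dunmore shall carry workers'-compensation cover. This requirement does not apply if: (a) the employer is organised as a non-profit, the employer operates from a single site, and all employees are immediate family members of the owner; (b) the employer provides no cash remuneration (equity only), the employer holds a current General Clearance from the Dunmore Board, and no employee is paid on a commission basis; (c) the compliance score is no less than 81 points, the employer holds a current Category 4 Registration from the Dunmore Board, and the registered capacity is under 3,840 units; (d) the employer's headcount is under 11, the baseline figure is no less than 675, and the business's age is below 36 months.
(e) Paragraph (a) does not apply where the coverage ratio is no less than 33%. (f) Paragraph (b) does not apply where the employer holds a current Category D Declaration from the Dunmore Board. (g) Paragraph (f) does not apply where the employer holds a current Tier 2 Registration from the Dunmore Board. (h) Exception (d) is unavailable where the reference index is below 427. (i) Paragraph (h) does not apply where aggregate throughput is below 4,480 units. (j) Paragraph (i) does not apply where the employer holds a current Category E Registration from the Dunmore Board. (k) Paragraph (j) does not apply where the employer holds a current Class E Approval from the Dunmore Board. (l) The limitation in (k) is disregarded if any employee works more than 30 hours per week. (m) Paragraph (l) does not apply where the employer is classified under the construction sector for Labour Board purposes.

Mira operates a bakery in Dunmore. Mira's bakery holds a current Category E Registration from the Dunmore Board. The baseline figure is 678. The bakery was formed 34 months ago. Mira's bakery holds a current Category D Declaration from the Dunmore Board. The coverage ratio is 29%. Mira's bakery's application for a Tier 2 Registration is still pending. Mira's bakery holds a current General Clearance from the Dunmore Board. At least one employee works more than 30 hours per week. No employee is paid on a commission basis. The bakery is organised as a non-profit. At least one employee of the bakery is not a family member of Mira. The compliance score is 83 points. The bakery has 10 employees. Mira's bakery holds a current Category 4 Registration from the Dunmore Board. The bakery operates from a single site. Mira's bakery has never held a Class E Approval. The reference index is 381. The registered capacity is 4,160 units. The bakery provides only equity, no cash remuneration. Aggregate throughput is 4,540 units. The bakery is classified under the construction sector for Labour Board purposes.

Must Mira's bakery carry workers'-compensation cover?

Exception (a) fails — at least one employee is not a family member.
Exception (b) is satisfied on its face — remuneration is equity-only; a current General Clearance is held; no employee is paid on commission. But applying paragraphs (f)–(g): (f) applies — a current Category D Declaration is held. (g), which would lift (f), is inapplicable — the Tier 2 Registration is not current. Exception (b) does not apply.
Exception (c) requires that the registered capacity is under 3,840 units; but the registered capacity is 4,160 units, not under 3,840 units, so (c) is unavailable.
All of (d)'s requirements are met (the employer's headcount is 10, under the 11 limit; the baseline figure is 678, meeting the 675 threshold; the business's age is 34 months, below the 36 months limit). But: (h) is engaged — the reference index is 381, below the 427 limit. (i) is inapplicable (aggregate throughput is 4,540 units, not below 4,480 units), so (h) stands. Exception (d) does not apply.
No exception is made out. Mira's bakery falls within the general rule.

Yes — Mira's bakery must carry workers'-compensation cover.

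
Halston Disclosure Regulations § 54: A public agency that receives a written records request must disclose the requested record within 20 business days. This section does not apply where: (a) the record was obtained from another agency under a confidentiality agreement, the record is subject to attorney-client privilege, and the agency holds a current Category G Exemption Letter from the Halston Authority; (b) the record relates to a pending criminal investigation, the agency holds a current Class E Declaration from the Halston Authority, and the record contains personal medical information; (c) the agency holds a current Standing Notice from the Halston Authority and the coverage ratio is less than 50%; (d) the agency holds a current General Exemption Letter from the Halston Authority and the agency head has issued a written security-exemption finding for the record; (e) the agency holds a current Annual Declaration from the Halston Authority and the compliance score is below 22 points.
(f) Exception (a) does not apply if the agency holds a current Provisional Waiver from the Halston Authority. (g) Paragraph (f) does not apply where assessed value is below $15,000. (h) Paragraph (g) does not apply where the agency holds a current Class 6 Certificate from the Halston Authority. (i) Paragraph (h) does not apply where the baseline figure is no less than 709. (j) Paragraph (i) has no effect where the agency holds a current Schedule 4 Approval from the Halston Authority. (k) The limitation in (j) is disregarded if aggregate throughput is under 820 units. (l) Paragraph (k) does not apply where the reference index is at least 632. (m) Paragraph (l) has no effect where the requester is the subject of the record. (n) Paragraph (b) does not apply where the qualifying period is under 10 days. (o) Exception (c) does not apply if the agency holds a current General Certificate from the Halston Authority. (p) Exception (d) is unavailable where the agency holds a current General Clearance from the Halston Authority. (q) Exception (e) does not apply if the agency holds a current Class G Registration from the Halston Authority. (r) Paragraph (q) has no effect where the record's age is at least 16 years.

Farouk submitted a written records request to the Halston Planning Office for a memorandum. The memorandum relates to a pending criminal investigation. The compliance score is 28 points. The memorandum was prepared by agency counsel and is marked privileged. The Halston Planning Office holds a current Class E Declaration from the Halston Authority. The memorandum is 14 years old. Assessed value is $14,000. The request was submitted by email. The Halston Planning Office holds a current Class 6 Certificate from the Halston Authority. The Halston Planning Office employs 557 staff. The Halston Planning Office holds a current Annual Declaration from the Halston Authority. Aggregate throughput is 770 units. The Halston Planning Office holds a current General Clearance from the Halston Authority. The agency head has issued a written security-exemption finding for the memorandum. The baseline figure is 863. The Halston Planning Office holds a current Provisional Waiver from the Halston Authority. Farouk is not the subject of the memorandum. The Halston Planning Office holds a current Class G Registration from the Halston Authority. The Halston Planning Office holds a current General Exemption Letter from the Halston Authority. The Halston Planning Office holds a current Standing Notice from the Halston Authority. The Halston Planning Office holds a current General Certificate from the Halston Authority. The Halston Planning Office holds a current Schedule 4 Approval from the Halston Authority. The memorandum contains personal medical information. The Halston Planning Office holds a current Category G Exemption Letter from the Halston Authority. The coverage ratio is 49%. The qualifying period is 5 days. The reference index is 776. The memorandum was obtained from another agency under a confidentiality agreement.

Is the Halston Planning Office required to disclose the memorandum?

Exception (a): the memorandum was obtained under a confidentiality agreement; the memorandum is privileged; a current Category G Exemption Letter is held — every condition holds. But applying paragraphs (f)–(m): (f) operates — a current Provisional Waiver is held. (g) is triggered (assessed value is $14,000, below the $15,000 limit), but is itself disapplied by (h): (h) operates — a current Class 6 Certificate is held. (i) would limit (h) — the baseline figure is 863, meeting the 709 threshold — but (j) sets (i) aside: (j) applies — a current Schedule 4 Approval is held. (k) would limit (j) — aggregate throughput is 770 units, under the 820 units limit — but (l) sets (k) aside: (l) is engaged — the reference index is 776, meeting the 632 threshold. (m) is inapplicable (Farouk is not the subject of the memorandum), so (l) stands. Exception (a) does not apply.
All of (b)'s requirements are met (the memorandum relates to a pending investigation; a current Class E Declaration is held; the memorandum contains personal medical information). However, paragraph (n) must be considered: (n) applies — the qualifying period is 5 days, under the 10 days limit. So (b) is unavailable.
Exception (c)'s conditions are all satisfied: a current Standing Notice is held; the coverage ratio is 49%, less than the 50% limit. Turning to paragraph (o): (o) operates — a current General Certificate is held. Exception (c) does not apply.
All of (d)'s requirements are met (a current General Exemption Letter is held; a written security-exemption finding has been issued). However, paragraph (p) must be considered: (p) operates — a current General Clearance is held. So (d) is unavailable.
Exception (e) fails — the compliance score is 28 points, not below 22 points.
No exception is made out. the Halston Planning Office falls within the general rule.

Yes — the Halston Planning Office must disclose the memorandum.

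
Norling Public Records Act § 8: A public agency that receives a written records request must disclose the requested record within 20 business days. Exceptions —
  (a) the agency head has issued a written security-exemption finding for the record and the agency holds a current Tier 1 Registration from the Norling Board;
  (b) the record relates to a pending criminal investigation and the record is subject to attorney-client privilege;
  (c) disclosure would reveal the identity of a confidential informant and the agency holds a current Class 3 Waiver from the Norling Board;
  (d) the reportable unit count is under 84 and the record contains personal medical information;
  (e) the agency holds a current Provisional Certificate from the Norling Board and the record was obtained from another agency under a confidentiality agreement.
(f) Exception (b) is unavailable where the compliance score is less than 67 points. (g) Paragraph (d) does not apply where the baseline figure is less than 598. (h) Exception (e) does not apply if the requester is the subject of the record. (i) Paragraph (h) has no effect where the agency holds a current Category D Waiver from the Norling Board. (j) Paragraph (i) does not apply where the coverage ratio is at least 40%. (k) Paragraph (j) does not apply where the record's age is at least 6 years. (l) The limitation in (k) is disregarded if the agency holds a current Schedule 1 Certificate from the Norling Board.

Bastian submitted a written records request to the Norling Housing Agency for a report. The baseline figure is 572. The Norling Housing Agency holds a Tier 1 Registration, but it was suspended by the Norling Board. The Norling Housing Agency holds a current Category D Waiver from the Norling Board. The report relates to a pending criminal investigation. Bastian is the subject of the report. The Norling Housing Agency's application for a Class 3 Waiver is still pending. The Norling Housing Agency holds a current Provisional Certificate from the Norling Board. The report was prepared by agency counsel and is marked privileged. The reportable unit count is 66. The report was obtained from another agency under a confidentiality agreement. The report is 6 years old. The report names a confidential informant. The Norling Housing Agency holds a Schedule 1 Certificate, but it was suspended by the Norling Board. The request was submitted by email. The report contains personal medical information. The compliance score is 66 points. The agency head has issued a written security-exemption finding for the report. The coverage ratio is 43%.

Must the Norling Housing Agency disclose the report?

No — exception (e) applies; the Norling Housing Agency is not required to disclose the report.

Exception (a) fails — no current Tier 1 Registration is held.
Exception (b): the report relates to a pending investigation; the report is privileged — every condition holds. Turning to paragraph (f): (f) applies — the compliance score is 66 points, less than the 67 points limit. So (b) is unavailable.
Exception (c) fails — no current Class 3 Waiver is held.
Exception (d): the reportable unit count is 66, under the 84 limit; the report contains personal medical information — every condition holds. But applying paragraph (g): (g) is engaged — the baseline figure is 572, less than the 598 limit. Exception (d) does not apply.
Exception (e): a current Provisional Certificate is held; the report was obtained under a confidentiality agreement — every condition holds. Applying paragraphs (h)–(l): (h) would limit (e) — Bastian is the subject of the report — but (i) sets (h) aside: (i) is engaged — a current Category D Waiver is held. (j) applies (the coverage ratio is 43%, meeting the 40% threshold), but is overridden by (k): (k) operates against (j): the record's age is 6 years, meeting the 6 years threshold. (l), which would lift (k), is not engaged — the Schedule 1 Certificate is not current. So (e) applies.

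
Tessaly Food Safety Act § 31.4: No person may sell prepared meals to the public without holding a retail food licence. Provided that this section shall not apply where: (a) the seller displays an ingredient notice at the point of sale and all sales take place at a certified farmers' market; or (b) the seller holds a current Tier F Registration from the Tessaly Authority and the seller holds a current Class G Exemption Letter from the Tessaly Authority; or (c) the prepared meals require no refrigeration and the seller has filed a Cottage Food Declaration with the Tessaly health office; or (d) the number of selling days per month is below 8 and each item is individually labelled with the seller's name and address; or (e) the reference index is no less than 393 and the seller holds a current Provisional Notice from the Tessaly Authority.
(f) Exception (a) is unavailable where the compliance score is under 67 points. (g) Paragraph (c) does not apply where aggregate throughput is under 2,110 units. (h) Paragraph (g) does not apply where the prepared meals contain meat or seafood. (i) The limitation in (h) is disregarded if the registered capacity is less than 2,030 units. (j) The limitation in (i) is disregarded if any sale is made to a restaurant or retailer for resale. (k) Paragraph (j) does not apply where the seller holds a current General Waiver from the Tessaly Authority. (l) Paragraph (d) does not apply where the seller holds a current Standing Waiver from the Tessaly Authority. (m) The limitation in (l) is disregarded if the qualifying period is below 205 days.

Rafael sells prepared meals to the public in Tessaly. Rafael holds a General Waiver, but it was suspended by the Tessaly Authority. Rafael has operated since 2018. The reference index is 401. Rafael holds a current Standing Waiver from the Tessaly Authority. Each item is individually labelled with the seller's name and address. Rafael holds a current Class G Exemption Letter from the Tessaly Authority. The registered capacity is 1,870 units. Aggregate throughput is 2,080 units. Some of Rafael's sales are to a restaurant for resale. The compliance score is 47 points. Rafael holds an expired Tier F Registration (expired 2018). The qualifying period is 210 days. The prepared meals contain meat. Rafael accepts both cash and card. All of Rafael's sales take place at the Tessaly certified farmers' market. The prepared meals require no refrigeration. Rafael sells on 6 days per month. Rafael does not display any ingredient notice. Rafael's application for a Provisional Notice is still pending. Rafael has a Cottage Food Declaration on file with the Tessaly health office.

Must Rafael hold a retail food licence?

Exception (a) requires that the seller displays an ingredient notice at the point of sale; but no ingredient notice is displayed, so (a) is unavailable.
Exception (b) fails — no current Tier F Registration is held.
All of (c)'s requirements are met (the prepared meals are shelf-stable; a Cottage Food Declaration is on file). Considering the limiting provisions: (g) would limit (c) — aggregate throughput is 2,080 units, under the 2,110 units limit — but (h) sets (g) aside: (h) operates against (g): the prepared meals contain meat. (i) applies (the registered capacity is 1,870 units, less than the 2,030 units limit), but yields to (j): (j) operates against (i): some sales are to a restaurant for resale. (k), which would lift (j), is not triggered — no current General Waiver is held. Exception (c) stands.
Exception (d)'s conditions are all satisfied: the number of selling days per month is 6, below the 8 limit; items are individually labelled. Turning to paragraphs (l)–(m): (l) applies — a current Standing Waiver is held. (m) does not operate here (the qualifying period is 210 days, not below 205 days), so (l) stands. So (d) is unavailable.
Exception (e) does not apply: no current Provisional Notice is held.

No — exception (c) applies; Rafael is not required to hold a retail food licence.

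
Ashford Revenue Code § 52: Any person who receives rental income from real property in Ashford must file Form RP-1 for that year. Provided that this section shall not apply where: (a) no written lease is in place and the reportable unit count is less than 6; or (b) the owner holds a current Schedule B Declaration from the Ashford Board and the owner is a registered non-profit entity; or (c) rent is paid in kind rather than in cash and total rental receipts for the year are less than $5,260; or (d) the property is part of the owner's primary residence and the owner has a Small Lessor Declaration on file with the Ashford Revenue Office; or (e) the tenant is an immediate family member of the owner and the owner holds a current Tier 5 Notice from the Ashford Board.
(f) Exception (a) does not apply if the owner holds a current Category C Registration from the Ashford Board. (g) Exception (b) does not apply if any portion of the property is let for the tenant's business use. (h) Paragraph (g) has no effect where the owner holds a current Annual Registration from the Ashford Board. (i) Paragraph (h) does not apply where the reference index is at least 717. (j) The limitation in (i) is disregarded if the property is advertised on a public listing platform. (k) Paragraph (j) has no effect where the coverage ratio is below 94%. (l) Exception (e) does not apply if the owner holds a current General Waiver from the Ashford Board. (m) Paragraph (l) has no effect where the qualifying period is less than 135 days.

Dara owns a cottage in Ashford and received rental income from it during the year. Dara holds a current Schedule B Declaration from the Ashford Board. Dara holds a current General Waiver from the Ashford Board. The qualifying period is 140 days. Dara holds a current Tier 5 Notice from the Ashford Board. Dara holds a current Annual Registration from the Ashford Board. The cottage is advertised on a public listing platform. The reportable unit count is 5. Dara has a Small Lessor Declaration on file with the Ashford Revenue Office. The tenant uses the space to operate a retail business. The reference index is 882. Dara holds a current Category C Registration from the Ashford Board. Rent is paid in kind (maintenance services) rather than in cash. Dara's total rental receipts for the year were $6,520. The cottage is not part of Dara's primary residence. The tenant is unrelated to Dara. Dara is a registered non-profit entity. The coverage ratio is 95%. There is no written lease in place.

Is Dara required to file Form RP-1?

Exception (a): there is no written lease; the reportable unit count is 5, less than the 6 limit — every condition holds. But: (f) operates against (a): a current Category C Registration is held. (a) is therefore removed.
Exception (b)'s conditions are all satisfied: a current Schedule B Declaration is held; Dara is a registered non-profit. As to paragraphs (g)–(k): (g) would limit (b) — the space is let for business use — but (h) sets (g) aside: (h) is engaged — a current Annual Registration is held. (i) would limit (h) — the reference index is 882, meeting the 717 threshold — but (j) sets (i) aside: (j) operates against (i): the property is publicly advertised. (k), which would lift (j), is not engaged — the coverage ratio is 95%, not below 94%. (b) remains available.
Exception (c) requires that total rental receipts for the year are less than $5,260; but total rental receipts for the year are $6,520, not less than $5,260, so (c) is unavailable.
Exception (d) requires that the property is part of the owner's primary residence; but the cottage is not part of the primary residence, so (d) is unavailable.
Exception (e) requires that the tenant is an immediate family member of the owner; but the tenant is unrelated to the owner, so (e) is unavailable.

No — exception (b) applies; Dara is not required to file Form RP-1.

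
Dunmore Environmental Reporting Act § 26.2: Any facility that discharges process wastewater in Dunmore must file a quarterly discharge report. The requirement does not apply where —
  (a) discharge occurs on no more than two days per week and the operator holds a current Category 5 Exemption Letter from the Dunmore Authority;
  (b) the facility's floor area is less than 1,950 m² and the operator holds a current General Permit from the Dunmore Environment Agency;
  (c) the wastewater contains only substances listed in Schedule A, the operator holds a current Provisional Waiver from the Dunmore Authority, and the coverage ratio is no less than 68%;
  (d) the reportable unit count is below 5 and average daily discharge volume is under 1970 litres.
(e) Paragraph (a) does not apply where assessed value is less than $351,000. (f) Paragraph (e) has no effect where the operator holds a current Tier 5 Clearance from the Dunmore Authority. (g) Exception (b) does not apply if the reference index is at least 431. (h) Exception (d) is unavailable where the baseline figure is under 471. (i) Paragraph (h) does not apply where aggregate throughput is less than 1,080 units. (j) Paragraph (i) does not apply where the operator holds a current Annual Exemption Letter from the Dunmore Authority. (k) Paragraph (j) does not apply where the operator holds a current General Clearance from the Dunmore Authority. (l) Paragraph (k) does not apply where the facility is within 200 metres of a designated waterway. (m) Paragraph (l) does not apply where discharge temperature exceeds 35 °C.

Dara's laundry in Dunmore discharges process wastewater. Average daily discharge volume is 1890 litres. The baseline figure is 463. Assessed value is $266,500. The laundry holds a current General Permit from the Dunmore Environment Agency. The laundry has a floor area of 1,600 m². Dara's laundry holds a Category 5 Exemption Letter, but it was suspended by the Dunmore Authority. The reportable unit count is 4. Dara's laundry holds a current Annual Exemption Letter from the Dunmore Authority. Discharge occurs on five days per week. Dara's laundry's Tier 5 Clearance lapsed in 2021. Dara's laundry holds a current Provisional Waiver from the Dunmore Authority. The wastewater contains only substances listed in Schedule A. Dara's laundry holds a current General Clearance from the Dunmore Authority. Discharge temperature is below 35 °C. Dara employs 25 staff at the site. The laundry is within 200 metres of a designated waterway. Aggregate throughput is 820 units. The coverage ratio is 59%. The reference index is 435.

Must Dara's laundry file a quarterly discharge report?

Yes — Dara's laundry must file a quarterly discharge report.

Exception (a) requires that discharge occurs on no more than two days per week; but discharge occurs on five days per week, so (a) is unavailable.
Exception (b)'s conditions are all satisfied: the facility's floor area is 1,600 m², less than the 1,950 m² limit; a current General Permit is held. But: (g) operates against (b): the reference index is 435, meeting the 431 threshold. So (b) is unavailable.
Exception (c) requires that the coverage ratio is no less than 68%; but the coverage ratio is 59%, short of 68%, so (c) is unavailable.
Exception (d)'s conditions are all satisfied: the reportable unit count is 4, below the 5 limit; average daily discharge volume is 1890 litres, under the 1970 litres limit. However, paragraphs (h)–(m) must be considered: (h) is engaged — the baseline figure is 463, under the 471 limit. (i) operates (aggregate throughput is 820 units, less than the 1,080 units limit), but yields to (j): (j) operates against (i): a current Annual Exemption Letter is held. (k) would limit (j) — a current General Clearance is held — but (l) sets (k) aside: (l) is engaged — the laundry is within 200 m of a designated waterway. (m) is not triggered (discharge temperature is below 35 °C), so (l) stands. (d) is therefore removed.
Every exception is unavailable, so the rule governs.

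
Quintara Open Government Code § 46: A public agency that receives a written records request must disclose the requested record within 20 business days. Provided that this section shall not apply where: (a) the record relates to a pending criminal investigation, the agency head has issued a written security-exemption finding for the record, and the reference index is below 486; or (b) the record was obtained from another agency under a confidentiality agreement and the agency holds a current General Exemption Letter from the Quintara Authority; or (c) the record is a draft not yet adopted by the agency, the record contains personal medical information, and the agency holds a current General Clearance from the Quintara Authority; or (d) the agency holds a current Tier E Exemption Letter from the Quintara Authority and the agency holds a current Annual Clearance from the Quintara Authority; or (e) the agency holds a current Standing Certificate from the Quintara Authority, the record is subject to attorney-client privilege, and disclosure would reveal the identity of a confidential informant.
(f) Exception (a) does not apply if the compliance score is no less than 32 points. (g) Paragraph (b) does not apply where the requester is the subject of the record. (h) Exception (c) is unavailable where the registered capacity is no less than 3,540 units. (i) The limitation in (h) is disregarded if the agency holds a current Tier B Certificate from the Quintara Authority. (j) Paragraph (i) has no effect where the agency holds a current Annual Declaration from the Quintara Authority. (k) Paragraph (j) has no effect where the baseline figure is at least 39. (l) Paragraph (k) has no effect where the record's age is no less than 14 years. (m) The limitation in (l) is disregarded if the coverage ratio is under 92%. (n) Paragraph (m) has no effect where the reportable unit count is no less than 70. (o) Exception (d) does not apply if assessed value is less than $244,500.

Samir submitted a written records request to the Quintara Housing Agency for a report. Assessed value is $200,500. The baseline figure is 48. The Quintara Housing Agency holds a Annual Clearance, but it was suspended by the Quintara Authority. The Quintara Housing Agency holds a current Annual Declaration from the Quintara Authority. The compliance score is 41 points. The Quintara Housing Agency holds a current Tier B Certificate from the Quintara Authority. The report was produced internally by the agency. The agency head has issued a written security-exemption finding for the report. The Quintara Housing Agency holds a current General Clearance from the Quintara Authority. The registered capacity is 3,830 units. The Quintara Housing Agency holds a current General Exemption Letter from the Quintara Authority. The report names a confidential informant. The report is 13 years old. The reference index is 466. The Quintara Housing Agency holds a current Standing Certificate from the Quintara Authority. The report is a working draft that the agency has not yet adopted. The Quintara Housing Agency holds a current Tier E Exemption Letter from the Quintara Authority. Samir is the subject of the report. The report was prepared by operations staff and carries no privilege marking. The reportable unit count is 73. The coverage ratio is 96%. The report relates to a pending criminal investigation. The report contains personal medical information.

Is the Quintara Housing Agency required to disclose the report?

Exception (a): the report relates to a pending investigation; a written security-exemption finding has been issued; the reference index is 466, below the 486 limit — every condition holds. But applying paragraph (f): (f) operates against (a): the compliance score is 41 points, meeting the 32 points threshold. So (a) is unavailable.
Exception (b) requires that the record was obtained from another agency under a confidentiality agreement; but the report was produced internally, so (b) is unavailable.
All of (c)'s requirements are met (the report is an unadopted draft; the report contains personal medical information; a current General Clearance is held). Applying paragraphs (h)–(n): (h) would limit (c) — the registered capacity is 3,830 units, meeting the 3,540 units threshold — but (i) sets (h) aside: (i) operates against (h): a current Tier B Certificate is held. (j) would limit (i) — a current Annual Declaration is held — but (k) sets (j) aside: (k) applies — the baseline figure is 48, meeting the 39 threshold. (l) is not triggered (the record's age is 13 years, short of 14 years), so (k) stands. Exception (c) stands.
Exception (d) requires that the agency holds a current Annual Clearance from the Quintara Authority; but no current Annual Clearance is held, so (d) is unavailable.
Exception (e) does not apply: the report carries no privilege marking.

No — exception (c) applies; the Quintara Housing Agency is not required to disclose the report.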